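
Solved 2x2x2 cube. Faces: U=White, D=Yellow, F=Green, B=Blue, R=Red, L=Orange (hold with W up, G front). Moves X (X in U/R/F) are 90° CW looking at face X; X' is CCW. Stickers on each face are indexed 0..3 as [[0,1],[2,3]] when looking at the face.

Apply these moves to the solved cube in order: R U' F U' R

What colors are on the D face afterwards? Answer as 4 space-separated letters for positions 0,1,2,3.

Answer: R W Y W

Derivation:
After move 1 (R): R=RRRR U=WGWG F=GYGY D=YBYB B=WBWB
After move 2 (U'): U=GGWW F=OOGY R=GYRR B=RRWB L=WBOO
After move 3 (F): F=GOYO U=GGOB R=WYWR D=RGYB L=WYOB
After move 4 (U'): U=GBGO F=WYYO R=GOWR B=WYWB L=RROB
After move 5 (R): R=WGRO U=GYGO F=WGYB D=RWYW B=OYBB
Query: D face = RWYW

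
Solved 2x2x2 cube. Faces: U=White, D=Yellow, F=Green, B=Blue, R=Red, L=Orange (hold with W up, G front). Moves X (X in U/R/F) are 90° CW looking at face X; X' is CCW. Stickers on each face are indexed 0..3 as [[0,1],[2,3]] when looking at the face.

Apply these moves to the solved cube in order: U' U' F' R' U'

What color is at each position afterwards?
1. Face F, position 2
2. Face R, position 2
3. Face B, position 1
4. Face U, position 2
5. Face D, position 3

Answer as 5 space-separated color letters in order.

Answer: B Y R W G

Derivation:
After move 1 (U'): U=WWWW F=OOGG R=GGRR B=RRBB L=BBOO
After move 2 (U'): U=WWWW F=BBGG R=OORR B=GGBB L=RROO
After move 3 (F'): F=BGBG U=WWOR R=YOYR D=ROYY L=RWOW
After move 4 (R'): R=ORYY U=WBOG F=BWBR D=RGYG B=YGOB
After move 5 (U'): U=BGWO F=RWBR R=BWYY B=OROB L=YGOW
Query 1: F[2] = B
Query 2: R[2] = Y
Query 3: B[1] = R
Query 4: U[2] = W
Query 5: D[3] = G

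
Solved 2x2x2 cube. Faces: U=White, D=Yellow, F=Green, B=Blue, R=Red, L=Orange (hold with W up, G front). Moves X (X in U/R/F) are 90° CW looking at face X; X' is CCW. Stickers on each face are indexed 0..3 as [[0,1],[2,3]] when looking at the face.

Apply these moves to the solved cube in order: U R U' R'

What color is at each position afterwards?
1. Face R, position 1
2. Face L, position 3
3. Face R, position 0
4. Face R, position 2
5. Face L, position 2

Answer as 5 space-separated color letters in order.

Answer: B O Y R O

Derivation:
After move 1 (U): U=WWWW F=RRGG R=BBRR B=OOBB L=GGOO
After move 2 (R): R=RBRB U=WRWG F=RYGY D=YBYO B=WOWB
After move 3 (U'): U=RGWW F=GGGY R=RYRB B=RBWB L=WOOO
After move 4 (R'): R=YBRR U=RWWR F=GGGW D=YGYY B=OBBB
Query 1: R[1] = B
Query 2: L[3] = O
Query 3: R[0] = Y
Query 4: R[2] = R
Query 5: L[2] = O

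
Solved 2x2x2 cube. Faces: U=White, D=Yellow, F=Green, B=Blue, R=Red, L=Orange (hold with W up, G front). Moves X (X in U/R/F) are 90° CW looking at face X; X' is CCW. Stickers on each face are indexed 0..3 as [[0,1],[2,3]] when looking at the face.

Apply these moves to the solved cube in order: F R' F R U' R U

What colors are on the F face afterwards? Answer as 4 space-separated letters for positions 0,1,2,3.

Answer: W G O Y

Derivation:
After move 1 (F): F=GGGG U=WWOO R=WRWR D=RRYY L=OYOY
After move 2 (R'): R=RRWW U=WBOB F=GWGO D=RGYG B=YBRB
After move 3 (F): F=GGOW U=WBYY R=ORBW D=WRYG L=OROG
After move 4 (R): R=BOWR U=WGYW F=GROG D=WRYY B=YBBB
After move 5 (U'): U=GWWY F=OROG R=GRWR B=BOBB L=YBOG
After move 6 (R): R=WGRR U=GRWG F=OROY D=WBYB B=YOWB
After move 7 (U): U=WGGR F=WGOY R=YORR B=YBWB L=OROG
Query: F face = WGOY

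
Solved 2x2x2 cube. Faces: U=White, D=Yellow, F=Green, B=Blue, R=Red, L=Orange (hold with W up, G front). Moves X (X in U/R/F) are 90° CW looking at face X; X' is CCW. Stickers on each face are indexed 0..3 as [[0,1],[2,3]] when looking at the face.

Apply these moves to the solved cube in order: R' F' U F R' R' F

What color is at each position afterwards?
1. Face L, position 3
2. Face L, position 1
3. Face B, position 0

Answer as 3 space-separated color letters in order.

After move 1 (R'): R=RRRR U=WBWB F=GWGW D=YGYG B=YBYB
After move 2 (F'): F=WWGG U=WBRR R=GRYR D=OOYG L=OBOW
After move 3 (U): U=RWRB F=GRGG R=YBYR B=OBYB L=WWOW
After move 4 (F): F=GGGR U=RWWW R=RBBR D=YYYG L=WOOO
After move 5 (R'): R=BRRB U=RYWO F=GWGW D=YGYR B=GBYB
After move 6 (R'): R=RBBR U=RYWG F=GYGO D=YWYW B=RBGB
After move 7 (F): F=GGOY U=RYOO R=WBGR D=BRYW L=WYOW
Query 1: L[3] = W
Query 2: L[1] = Y
Query 3: B[0] = R

Answer: W Y R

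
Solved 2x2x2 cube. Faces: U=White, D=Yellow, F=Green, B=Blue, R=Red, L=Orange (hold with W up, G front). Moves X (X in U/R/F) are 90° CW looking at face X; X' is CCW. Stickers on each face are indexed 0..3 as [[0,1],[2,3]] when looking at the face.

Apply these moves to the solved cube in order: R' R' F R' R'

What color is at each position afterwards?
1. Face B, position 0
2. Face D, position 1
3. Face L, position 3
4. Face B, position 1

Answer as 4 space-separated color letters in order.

After move 1 (R'): R=RRRR U=WBWB F=GWGW D=YGYG B=YBYB
After move 2 (R'): R=RRRR U=WYWY F=GBGB D=YWYW B=GBGB
After move 3 (F): F=GGBB U=WYOO R=WRYR D=RRYW L=OYOW
After move 4 (R'): R=RRWY U=WGOG F=GYBO D=RGYB B=WBRB
After move 5 (R'): R=RYRW U=WROW F=GGBG D=RYYO B=BBGB
Query 1: B[0] = B
Query 2: D[1] = Y
Query 3: L[3] = W
Query 4: B[1] = B

Answer: B Y W B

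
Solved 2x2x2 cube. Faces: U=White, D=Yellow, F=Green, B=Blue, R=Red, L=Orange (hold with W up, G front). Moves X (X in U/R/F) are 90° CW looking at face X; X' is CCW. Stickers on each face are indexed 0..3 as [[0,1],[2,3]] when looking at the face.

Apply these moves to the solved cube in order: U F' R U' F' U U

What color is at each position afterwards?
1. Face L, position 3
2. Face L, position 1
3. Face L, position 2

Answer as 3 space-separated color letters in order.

After move 1 (U): U=WWWW F=RRGG R=BBRR B=OOBB L=GGOO
After move 2 (F'): F=RGRG U=WWBR R=YBYR D=GOYY L=GWOW
After move 3 (R): R=YYRB U=WGBG F=RORY D=GBYO B=ROWB
After move 4 (U'): U=GGWB F=GWRY R=RORB B=YYWB L=ROOW
After move 5 (F'): F=WYGR U=GGRR R=BOGB D=OWYO L=RBOW
After move 6 (U): U=RGRG F=BOGR R=YYGB B=RBWB L=WYOW
After move 7 (U): U=RRGG F=YYGR R=RBGB B=WYWB L=BOOW
Query 1: L[3] = W
Query 2: L[1] = O
Query 3: L[2] = O

Answer: W O O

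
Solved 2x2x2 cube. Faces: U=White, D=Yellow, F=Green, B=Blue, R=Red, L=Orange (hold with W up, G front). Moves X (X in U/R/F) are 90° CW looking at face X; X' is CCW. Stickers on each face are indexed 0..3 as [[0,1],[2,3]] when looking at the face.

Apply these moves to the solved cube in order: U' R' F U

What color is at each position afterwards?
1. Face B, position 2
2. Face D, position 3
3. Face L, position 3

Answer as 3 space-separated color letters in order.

Answer: Y G O

Derivation:
After move 1 (U'): U=WWWW F=OOGG R=GGRR B=RRBB L=BBOO
After move 2 (R'): R=GRGR U=WBWR F=OWGW D=YOYG B=YRYB
After move 3 (F): F=GOWW U=WBOB R=WRRR D=GGYG L=BYOO
After move 4 (U): U=OWBB F=WRWW R=YRRR B=BYYB L=GOOO
Query 1: B[2] = Y
Query 2: D[3] = G
Query 3: L[3] = O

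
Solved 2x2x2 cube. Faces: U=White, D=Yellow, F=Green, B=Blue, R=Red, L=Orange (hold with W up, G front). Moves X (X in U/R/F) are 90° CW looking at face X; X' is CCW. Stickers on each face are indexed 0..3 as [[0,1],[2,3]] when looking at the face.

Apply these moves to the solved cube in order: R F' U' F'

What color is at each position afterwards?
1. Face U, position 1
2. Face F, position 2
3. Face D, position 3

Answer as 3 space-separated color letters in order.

After move 1 (R): R=RRRR U=WGWG F=GYGY D=YBYB B=WBWB
After move 2 (F'): F=YYGG U=WGRR R=BRYR D=OOYB L=OGOW
After move 3 (U'): U=GRWR F=OGGG R=YYYR B=BRWB L=WBOW
After move 4 (F'): F=GGOG U=GRYY R=OYOR D=BWYB L=WROW
Query 1: U[1] = R
Query 2: F[2] = O
Query 3: D[3] = B

Answer: R O B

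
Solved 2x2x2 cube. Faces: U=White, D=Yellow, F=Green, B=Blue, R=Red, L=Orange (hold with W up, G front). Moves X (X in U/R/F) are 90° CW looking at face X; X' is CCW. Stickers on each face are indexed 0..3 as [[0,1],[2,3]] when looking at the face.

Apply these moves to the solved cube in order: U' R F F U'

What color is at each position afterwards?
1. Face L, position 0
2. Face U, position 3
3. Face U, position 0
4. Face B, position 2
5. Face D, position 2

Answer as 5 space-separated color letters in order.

Answer: W B O W Y

Derivation:
After move 1 (U'): U=WWWW F=OOGG R=GGRR B=RRBB L=BBOO
After move 2 (R): R=RGRG U=WOWG F=OYGY D=YBYR B=WRWB
After move 3 (F): F=GOYY U=WOOB R=WGGG D=RRYR L=BYOB
After move 4 (F): F=YGYO U=WOBY R=OGBG D=GWYR L=BROR
After move 5 (U'): U=OYWB F=BRYO R=YGBG B=OGWB L=WROR
Query 1: L[0] = W
Query 2: U[3] = B
Query 3: U[0] = O
Query 4: B[2] = W
Query 5: D[2] = Y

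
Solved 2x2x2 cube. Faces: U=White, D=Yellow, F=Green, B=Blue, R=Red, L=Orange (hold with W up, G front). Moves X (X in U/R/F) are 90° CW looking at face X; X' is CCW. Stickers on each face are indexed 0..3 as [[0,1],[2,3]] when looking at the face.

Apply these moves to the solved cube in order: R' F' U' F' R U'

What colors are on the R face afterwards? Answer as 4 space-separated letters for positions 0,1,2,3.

Answer: B W R W

Derivation:
After move 1 (R'): R=RRRR U=WBWB F=GWGW D=YGYG B=YBYB
After move 2 (F'): F=WWGG U=WBRR R=GRYR D=OOYG L=OBOW
After move 3 (U'): U=BRWR F=OBGG R=WWYR B=GRYB L=YBOW
After move 4 (F'): F=BGOG U=BRWY R=OWOR D=BWYG L=YROW
After move 5 (R): R=OORW U=BGWG F=BWOG D=BYYG B=YRRB
After move 6 (U'): U=GGBW F=YROG R=BWRW B=OORB L=YROW
Query: R face = BWRW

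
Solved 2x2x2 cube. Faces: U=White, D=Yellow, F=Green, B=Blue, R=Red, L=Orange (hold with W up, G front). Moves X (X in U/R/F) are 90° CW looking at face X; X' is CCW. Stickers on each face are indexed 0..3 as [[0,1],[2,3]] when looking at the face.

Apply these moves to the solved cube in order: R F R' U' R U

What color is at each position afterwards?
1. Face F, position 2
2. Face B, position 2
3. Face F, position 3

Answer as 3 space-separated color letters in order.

Answer: Y W Y

Derivation:
After move 1 (R): R=RRRR U=WGWG F=GYGY D=YBYB B=WBWB
After move 2 (F): F=GGYY U=WGOO R=WRGR D=RRYB L=OYOB
After move 3 (R'): R=RRWG U=WWOW F=GGYO D=RGYY B=BBRB
After move 4 (U'): U=WWWO F=OYYO R=GGWG B=RRRB L=BBOB
After move 5 (R): R=WGGG U=WYWO F=OGYY D=RRYR B=ORWB
After move 6 (U): U=WWOY F=WGYY R=ORGG B=BBWB L=OGOB
Query 1: F[2] = Y
Query 2: B[2] = W
Query 3: F[3] = Y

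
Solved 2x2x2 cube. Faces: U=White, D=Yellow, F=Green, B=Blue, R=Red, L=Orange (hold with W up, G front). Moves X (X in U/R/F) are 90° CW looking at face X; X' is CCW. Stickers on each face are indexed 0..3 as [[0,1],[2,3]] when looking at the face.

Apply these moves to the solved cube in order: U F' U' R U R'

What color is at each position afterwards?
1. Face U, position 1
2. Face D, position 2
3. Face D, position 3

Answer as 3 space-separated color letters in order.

After move 1 (U): U=WWWW F=RRGG R=BBRR B=OOBB L=GGOO
After move 2 (F'): F=RGRG U=WWBR R=YBYR D=GOYY L=GWOW
After move 3 (U'): U=WRWB F=GWRG R=RGYR B=YBBB L=OOOW
After move 4 (R): R=YRRG U=WWWG F=GORY D=GBYY B=BBRB
After move 5 (U): U=WWGW F=YRRY R=BBRG B=OORB L=GOOW
After move 6 (R'): R=BGBR U=WRGO F=YWRW D=GRYY B=YOBB
Query 1: U[1] = R
Query 2: D[2] = Y
Query 3: D[3] = Y

Answer: R Y Y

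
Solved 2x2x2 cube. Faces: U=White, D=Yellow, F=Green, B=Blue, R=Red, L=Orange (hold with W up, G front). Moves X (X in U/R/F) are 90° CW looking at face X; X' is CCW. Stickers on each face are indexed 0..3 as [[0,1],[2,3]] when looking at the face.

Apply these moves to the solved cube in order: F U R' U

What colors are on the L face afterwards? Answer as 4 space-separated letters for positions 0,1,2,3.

After move 1 (F): F=GGGG U=WWOO R=WRWR D=RRYY L=OYOY
After move 2 (U): U=OWOW F=WRGG R=BBWR B=OYBB L=GGOY
After move 3 (R'): R=BRBW U=OBOO F=WWGW D=RRYG B=YYRB
After move 4 (U): U=OOOB F=BRGW R=YYBW B=GGRB L=WWOY
Query: L face = WWOY

Answer: W W O Y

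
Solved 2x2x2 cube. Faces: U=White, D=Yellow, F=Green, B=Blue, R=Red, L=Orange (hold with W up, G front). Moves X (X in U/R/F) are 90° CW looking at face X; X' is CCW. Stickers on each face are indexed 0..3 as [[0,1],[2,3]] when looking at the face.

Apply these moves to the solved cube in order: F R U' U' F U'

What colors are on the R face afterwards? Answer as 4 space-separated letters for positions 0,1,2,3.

Answer: G O W R

Derivation:
After move 1 (F): F=GGGG U=WWOO R=WRWR D=RRYY L=OYOY
After move 2 (R): R=WWRR U=WGOG F=GRGY D=RBYB B=OBWB
After move 3 (U'): U=GGWO F=OYGY R=GRRR B=WWWB L=OBOY
After move 4 (U'): U=GOGW F=OBGY R=OYRR B=GRWB L=WWOY
After move 5 (F): F=GOYB U=GOYW R=GYWR D=ROYB L=WROB
After move 6 (U'): U=OWGY F=WRYB R=GOWR B=GYWB L=GROB
Query: R face = GOWR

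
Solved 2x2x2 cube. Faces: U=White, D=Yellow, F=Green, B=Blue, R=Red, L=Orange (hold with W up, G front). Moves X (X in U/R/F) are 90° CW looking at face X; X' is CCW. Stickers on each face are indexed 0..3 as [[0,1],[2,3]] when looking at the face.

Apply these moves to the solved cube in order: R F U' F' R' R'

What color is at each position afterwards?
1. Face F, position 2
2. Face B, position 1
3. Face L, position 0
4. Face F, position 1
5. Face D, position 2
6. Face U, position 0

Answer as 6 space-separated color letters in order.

After move 1 (R): R=RRRR U=WGWG F=GYGY D=YBYB B=WBWB
After move 2 (F): F=GGYY U=WGOO R=WRGR D=RRYB L=OYOB
After move 3 (U'): U=GOWO F=OYYY R=GGGR B=WRWB L=WBOB
After move 4 (F'): F=YYOY U=GOGG R=RGRR D=BBYB L=WOOW
After move 5 (R'): R=GRRR U=GWGW F=YOOG D=BYYY B=BRBB
After move 6 (R'): R=RRGR U=GBGB F=YWOW D=BOYG B=YRYB
Query 1: F[2] = O
Query 2: B[1] = R
Query 3: L[0] = W
Query 4: F[1] = W
Query 5: D[2] = Y
Query 6: U[0] = G

Answer: O R W W Y G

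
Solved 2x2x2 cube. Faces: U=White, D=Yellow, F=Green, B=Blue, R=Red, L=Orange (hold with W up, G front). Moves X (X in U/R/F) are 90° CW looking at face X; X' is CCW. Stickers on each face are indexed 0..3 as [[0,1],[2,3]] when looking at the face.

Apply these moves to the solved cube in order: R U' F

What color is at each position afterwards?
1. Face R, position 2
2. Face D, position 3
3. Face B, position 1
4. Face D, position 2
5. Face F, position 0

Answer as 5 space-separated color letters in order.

Answer: W B R Y G

Derivation:
After move 1 (R): R=RRRR U=WGWG F=GYGY D=YBYB B=WBWB
After move 2 (U'): U=GGWW F=OOGY R=GYRR B=RRWB L=WBOO
After move 3 (F): F=GOYO U=GGOB R=WYWR D=RGYB L=WYOB
Query 1: R[2] = W
Query 2: D[3] = B
Query 3: B[1] = R
Query 4: D[2] = Y
Query 5: F[0] = G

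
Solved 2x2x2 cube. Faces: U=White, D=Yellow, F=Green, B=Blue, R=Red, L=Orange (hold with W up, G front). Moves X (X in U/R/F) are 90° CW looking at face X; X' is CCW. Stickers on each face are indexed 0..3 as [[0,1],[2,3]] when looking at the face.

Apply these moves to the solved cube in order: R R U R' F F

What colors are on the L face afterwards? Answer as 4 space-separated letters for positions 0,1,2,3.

After move 1 (R): R=RRRR U=WGWG F=GYGY D=YBYB B=WBWB
After move 2 (R): R=RRRR U=WYWY F=GBGB D=YWYW B=GBGB
After move 3 (U): U=WWYY F=RRGB R=GBRR B=OOGB L=GBOO
After move 4 (R'): R=BRGR U=WGYO F=RWGY D=YRYB B=WOWB
After move 5 (F): F=GRYW U=WGOB R=YROR D=GBYB L=GYOR
After move 6 (F): F=YGWR U=WGRY R=ORBR D=OYYB L=GGOB
Query: L face = GGOB

Answer: G G O B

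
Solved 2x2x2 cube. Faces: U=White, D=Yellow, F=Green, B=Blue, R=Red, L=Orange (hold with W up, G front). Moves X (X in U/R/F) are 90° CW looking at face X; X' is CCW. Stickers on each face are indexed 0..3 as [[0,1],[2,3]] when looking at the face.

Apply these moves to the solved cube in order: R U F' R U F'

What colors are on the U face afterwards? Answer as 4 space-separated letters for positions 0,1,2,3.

After move 1 (R): R=RRRR U=WGWG F=GYGY D=YBYB B=WBWB
After move 2 (U): U=WWGG F=RRGY R=WBRR B=OOWB L=GYOO
After move 3 (F'): F=RYRG U=WWWR R=BBYR D=YOYB L=GGOG
After move 4 (R): R=YBRB U=WYWG F=RORB D=YWYO B=ROWB
After move 5 (U): U=WWGY F=YBRB R=RORB B=GGWB L=ROOG
After move 6 (F'): F=BBYR U=WWRR R=WOYB D=OGYO L=RYOG
Query: U face = WWRR

Answer: W W R R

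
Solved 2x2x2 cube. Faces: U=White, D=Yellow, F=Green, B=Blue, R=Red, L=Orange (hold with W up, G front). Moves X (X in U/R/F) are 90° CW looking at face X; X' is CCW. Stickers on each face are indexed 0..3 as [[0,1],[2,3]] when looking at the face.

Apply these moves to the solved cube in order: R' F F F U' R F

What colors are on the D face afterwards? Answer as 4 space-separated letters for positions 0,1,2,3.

After move 1 (R'): R=RRRR U=WBWB F=GWGW D=YGYG B=YBYB
After move 2 (F): F=GGWW U=WBOO R=WRBR D=RRYG L=OYOG
After move 3 (F): F=WGWG U=WBGY R=OROR D=BWYG L=OROR
After move 4 (F): F=WWGG U=WBRR R=GRYR D=OOYG L=OBOW
After move 5 (U'): U=BRWR F=OBGG R=WWYR B=GRYB L=YBOW
After move 6 (R): R=YWRW U=BBWG F=OOGG D=OYYG B=RRRB
After move 7 (F): F=GOGO U=BBWB R=WWGW D=RYYG L=YOOY
Query: D face = RYYG

Answer: R Y Y G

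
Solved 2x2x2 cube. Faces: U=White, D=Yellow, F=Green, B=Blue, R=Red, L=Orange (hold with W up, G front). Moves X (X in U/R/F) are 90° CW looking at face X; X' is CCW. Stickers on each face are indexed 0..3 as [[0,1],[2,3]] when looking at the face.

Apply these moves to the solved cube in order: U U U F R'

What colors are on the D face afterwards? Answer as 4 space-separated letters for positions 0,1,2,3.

After move 1 (U): U=WWWW F=RRGG R=BBRR B=OOBB L=GGOO
After move 2 (U): U=WWWW F=BBGG R=OORR B=GGBB L=RROO
After move 3 (U): U=WWWW F=OOGG R=GGRR B=RRBB L=BBOO
After move 4 (F): F=GOGO U=WWOB R=WGWR D=RGYY L=BYOY
After move 5 (R'): R=GRWW U=WBOR F=GWGB D=ROYO B=YRGB
Query: D face = ROYO

Answer: R O Y O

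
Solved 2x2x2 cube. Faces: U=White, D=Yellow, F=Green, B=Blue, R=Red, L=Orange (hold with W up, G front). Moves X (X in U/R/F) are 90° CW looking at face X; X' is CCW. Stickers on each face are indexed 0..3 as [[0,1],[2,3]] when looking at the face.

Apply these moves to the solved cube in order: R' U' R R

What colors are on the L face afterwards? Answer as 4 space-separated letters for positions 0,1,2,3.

Answer: Y B O O

Derivation:
After move 1 (R'): R=RRRR U=WBWB F=GWGW D=YGYG B=YBYB
After move 2 (U'): U=BBWW F=OOGW R=GWRR B=RRYB L=YBOO
After move 3 (R): R=RGRW U=BOWW F=OGGG D=YYYR B=WRBB
After move 4 (R): R=RRWG U=BGWG F=OYGR D=YBYW B=WROB
Query: L face = YBOO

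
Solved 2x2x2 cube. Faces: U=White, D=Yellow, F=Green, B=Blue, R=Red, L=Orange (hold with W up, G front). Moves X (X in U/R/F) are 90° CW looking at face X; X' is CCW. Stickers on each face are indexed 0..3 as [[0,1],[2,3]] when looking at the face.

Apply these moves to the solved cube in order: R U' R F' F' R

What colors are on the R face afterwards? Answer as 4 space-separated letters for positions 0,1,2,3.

After move 1 (R): R=RRRR U=WGWG F=GYGY D=YBYB B=WBWB
After move 2 (U'): U=GGWW F=OOGY R=GYRR B=RRWB L=WBOO
After move 3 (R): R=RGRY U=GOWY F=OBGB D=YWYR B=WRGB
After move 4 (F'): F=BBOG U=GORR R=WGYY D=BOYR L=WYOW
After move 5 (F'): F=BGBO U=GOWY R=OGBY D=YWYR L=WROR
After move 6 (R): R=BOYG U=GGWO F=BWBR D=YGYW B=YROB
Query: R face = BOYG

Answer: B O Y G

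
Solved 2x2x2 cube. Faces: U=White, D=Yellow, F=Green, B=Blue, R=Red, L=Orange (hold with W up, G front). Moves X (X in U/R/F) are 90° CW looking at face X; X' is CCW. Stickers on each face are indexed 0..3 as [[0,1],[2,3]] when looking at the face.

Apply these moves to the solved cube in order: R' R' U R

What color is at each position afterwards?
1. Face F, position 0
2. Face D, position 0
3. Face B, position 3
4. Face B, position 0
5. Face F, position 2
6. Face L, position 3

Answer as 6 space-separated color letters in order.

After move 1 (R'): R=RRRR U=WBWB F=GWGW D=YGYG B=YBYB
After move 2 (R'): R=RRRR U=WYWY F=GBGB D=YWYW B=GBGB
After move 3 (U): U=WWYY F=RRGB R=GBRR B=OOGB L=GBOO
After move 4 (R): R=RGRB U=WRYB F=RWGW D=YGYO B=YOWB
Query 1: F[0] = R
Query 2: D[0] = Y
Query 3: B[3] = B
Query 4: B[0] = Y
Query 5: F[2] = G
Query 6: L[3] = O

Answer: R Y B Y G O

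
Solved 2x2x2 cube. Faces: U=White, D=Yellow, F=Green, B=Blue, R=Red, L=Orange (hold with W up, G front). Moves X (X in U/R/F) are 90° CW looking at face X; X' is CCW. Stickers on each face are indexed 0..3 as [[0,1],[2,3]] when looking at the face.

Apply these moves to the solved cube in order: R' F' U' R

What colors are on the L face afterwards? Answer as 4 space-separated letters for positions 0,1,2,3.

After move 1 (R'): R=RRRR U=WBWB F=GWGW D=YGYG B=YBYB
After move 2 (F'): F=WWGG U=WBRR R=GRYR D=OOYG L=OBOW
After move 3 (U'): U=BRWR F=OBGG R=WWYR B=GRYB L=YBOW
After move 4 (R): R=YWRW U=BBWG F=OOGG D=OYYG B=RRRB
Query: L face = YBOW

Answer: Y B O W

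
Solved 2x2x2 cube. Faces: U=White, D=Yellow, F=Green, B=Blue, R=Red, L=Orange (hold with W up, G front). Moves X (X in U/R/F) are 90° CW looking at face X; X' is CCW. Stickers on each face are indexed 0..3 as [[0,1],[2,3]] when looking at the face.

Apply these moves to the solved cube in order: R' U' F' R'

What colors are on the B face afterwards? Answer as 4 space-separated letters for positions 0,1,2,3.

Answer: G R O B

Derivation:
After move 1 (R'): R=RRRR U=WBWB F=GWGW D=YGYG B=YBYB
After move 2 (U'): U=BBWW F=OOGW R=GWRR B=RRYB L=YBOO
After move 3 (F'): F=OWOG U=BBGR R=GWYR D=BOYG L=YWOW
After move 4 (R'): R=WRGY U=BYGR F=OBOR D=BWYG B=GROB
Query: B face = GROB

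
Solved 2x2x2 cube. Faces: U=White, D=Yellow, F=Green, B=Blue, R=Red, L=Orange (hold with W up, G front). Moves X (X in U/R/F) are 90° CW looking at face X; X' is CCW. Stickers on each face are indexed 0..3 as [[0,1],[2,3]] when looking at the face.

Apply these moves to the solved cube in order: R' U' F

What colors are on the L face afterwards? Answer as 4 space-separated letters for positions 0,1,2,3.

After move 1 (R'): R=RRRR U=WBWB F=GWGW D=YGYG B=YBYB
After move 2 (U'): U=BBWW F=OOGW R=GWRR B=RRYB L=YBOO
After move 3 (F): F=GOWO U=BBOB R=WWWR D=RGYG L=YYOG
Query: L face = YYOG

Answer: Y Y O G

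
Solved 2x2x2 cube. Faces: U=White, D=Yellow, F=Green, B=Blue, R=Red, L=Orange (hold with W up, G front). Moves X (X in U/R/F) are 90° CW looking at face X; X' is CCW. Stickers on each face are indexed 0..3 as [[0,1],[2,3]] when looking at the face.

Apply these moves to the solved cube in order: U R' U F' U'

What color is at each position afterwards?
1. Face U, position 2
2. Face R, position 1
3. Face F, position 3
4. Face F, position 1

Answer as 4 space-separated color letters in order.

After move 1 (U): U=WWWW F=RRGG R=BBRR B=OOBB L=GGOO
After move 2 (R'): R=BRBR U=WBWO F=RWGW D=YRYG B=YOYB
After move 3 (U): U=WWOB F=BRGW R=YOBR B=GGYB L=RWOO
After move 4 (F'): F=RWBG U=WWYB R=ROYR D=WOYG L=RBOO
After move 5 (U'): U=WBWY F=RBBG R=RWYR B=ROYB L=GGOO
Query 1: U[2] = W
Query 2: R[1] = W
Query 3: F[3] = G
Query 4: F[1] = B

Answer: W W G B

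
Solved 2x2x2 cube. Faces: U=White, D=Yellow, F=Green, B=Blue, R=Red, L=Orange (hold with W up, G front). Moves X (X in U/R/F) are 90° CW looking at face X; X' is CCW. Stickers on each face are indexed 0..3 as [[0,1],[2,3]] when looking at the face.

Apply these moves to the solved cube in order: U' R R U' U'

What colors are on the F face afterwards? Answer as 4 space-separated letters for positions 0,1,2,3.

Answer: G R G R

Derivation:
After move 1 (U'): U=WWWW F=OOGG R=GGRR B=RRBB L=BBOO
After move 2 (R): R=RGRG U=WOWG F=OYGY D=YBYR B=WRWB
After move 3 (R): R=RRGG U=WYWY F=OBGR D=YWYW B=GROB
After move 4 (U'): U=YYWW F=BBGR R=OBGG B=RROB L=GROO
After move 5 (U'): U=YWYW F=GRGR R=BBGG B=OBOB L=RROO
Query: F face = GRGR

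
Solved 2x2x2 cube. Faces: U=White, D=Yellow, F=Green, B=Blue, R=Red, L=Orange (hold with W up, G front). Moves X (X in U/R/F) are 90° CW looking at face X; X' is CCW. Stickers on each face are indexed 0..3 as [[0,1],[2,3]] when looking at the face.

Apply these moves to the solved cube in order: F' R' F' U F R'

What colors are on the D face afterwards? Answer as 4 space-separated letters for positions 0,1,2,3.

Answer: O G Y R

Derivation:
After move 1 (F'): F=GGGG U=WWRR R=YRYR D=OOYY L=OWOW
After move 2 (R'): R=RRYY U=WBRB F=GWGR D=OGYG B=YBOB
After move 3 (F'): F=WRGG U=WBRY R=GROY D=WWYG L=OBOR
After move 4 (U): U=RWYB F=GRGG R=YBOY B=OBOB L=WROR
After move 5 (F): F=GGGR U=RWRR R=YBBY D=OYYG L=WWOW
After move 6 (R'): R=BYYB U=RORO F=GWGR D=OGYR B=GBYB
Query: D face = OGYR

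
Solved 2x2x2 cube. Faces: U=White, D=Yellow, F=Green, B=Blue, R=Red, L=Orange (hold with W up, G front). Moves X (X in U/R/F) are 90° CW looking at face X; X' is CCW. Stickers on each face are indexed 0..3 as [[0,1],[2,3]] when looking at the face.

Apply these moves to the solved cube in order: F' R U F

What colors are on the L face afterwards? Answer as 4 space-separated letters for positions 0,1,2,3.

Answer: G O O B

Derivation:
After move 1 (F'): F=GGGG U=WWRR R=YRYR D=OOYY L=OWOW
After move 2 (R): R=YYRR U=WGRG F=GOGY D=OBYB B=RBWB
After move 3 (U): U=RWGG F=YYGY R=RBRR B=OWWB L=GOOW
After move 4 (F): F=GYYY U=RWWO R=GBGR D=RRYB L=GOOB
Query: L face = GOOB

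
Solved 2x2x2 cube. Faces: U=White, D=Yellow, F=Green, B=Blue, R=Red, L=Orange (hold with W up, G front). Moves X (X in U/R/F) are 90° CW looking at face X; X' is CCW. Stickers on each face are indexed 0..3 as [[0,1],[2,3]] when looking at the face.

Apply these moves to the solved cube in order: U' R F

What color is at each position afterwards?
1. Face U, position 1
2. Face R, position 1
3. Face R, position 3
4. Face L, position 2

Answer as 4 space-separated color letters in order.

After move 1 (U'): U=WWWW F=OOGG R=GGRR B=RRBB L=BBOO
After move 2 (R): R=RGRG U=WOWG F=OYGY D=YBYR B=WRWB
After move 3 (F): F=GOYY U=WOOB R=WGGG D=RRYR L=BYOB
Query 1: U[1] = O
Query 2: R[1] = G
Query 3: R[3] = G
Query 4: L[2] = O

Answer: O G G O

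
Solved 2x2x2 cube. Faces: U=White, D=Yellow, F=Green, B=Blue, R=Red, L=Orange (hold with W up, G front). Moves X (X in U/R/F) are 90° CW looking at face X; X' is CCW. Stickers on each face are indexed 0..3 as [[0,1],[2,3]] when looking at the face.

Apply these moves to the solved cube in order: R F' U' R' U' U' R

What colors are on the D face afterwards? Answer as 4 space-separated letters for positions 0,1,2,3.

Answer: O O Y O

Derivation:
After move 1 (R): R=RRRR U=WGWG F=GYGY D=YBYB B=WBWB
After move 2 (F'): F=YYGG U=WGRR R=BRYR D=OOYB L=OGOW
After move 3 (U'): U=GRWR F=OGGG R=YYYR B=BRWB L=WBOW
After move 4 (R'): R=YRYY U=GWWB F=ORGR D=OGYG B=BROB
After move 5 (U'): U=WBGW F=WBGR R=ORYY B=YROB L=BROW
After move 6 (U'): U=BWWG F=BRGR R=WBYY B=OROB L=YROW
After move 7 (R): R=YWYB U=BRWR F=BGGG D=OOYO B=GRWB
Query: D face = OOYO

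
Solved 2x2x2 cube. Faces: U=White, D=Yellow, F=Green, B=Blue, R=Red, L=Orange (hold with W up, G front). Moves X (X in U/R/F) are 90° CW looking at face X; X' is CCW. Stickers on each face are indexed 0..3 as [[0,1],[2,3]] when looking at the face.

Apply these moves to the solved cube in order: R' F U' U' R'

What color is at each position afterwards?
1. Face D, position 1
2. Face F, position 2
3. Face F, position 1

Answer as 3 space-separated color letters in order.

Answer: B W O

Derivation:
After move 1 (R'): R=RRRR U=WBWB F=GWGW D=YGYG B=YBYB
After move 2 (F): F=GGWW U=WBOO R=WRBR D=RRYG L=OYOG
After move 3 (U'): U=BOWO F=OYWW R=GGBR B=WRYB L=YBOG
After move 4 (U'): U=OOBW F=YBWW R=OYBR B=GGYB L=WROG
After move 5 (R'): R=YROB U=OYBG F=YOWW D=RBYW B=GGRB
Query 1: D[1] = B
Query 2: F[2] = W
Query 3: F[1] = O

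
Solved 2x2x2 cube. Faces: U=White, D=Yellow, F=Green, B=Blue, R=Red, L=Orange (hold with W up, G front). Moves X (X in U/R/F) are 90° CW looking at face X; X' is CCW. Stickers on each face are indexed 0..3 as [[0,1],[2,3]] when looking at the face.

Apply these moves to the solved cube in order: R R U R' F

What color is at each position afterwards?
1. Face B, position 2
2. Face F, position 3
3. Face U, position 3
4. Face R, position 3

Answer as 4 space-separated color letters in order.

Answer: W W B R

Derivation:
After move 1 (R): R=RRRR U=WGWG F=GYGY D=YBYB B=WBWB
After move 2 (R): R=RRRR U=WYWY F=GBGB D=YWYW B=GBGB
After move 3 (U): U=WWYY F=RRGB R=GBRR B=OOGB L=GBOO
After move 4 (R'): R=BRGR U=WGYO F=RWGY D=YRYB B=WOWB
After move 5 (F): F=GRYW U=WGOB R=YROR D=GBYB L=GYOR
Query 1: B[2] = W
Query 2: F[3] = W
Query 3: U[3] = B
Query 4: R[3] = R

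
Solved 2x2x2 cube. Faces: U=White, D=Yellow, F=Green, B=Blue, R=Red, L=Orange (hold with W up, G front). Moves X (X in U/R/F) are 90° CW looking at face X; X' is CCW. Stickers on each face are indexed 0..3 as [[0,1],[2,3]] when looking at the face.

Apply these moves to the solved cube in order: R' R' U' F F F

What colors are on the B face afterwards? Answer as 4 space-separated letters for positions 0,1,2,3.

After move 1 (R'): R=RRRR U=WBWB F=GWGW D=YGYG B=YBYB
After move 2 (R'): R=RRRR U=WYWY F=GBGB D=YWYW B=GBGB
After move 3 (U'): U=YYWW F=OOGB R=GBRR B=RRGB L=GBOO
After move 4 (F): F=GOBO U=YYOB R=WBWR D=RGYW L=GYOW
After move 5 (F): F=BGOO U=YYWY R=OBBR D=WWYW L=GROG
After move 6 (F): F=OBOG U=YYGR R=WBYR D=BOYW L=GWOW
Query: B face = RRGB

Answer: R R G B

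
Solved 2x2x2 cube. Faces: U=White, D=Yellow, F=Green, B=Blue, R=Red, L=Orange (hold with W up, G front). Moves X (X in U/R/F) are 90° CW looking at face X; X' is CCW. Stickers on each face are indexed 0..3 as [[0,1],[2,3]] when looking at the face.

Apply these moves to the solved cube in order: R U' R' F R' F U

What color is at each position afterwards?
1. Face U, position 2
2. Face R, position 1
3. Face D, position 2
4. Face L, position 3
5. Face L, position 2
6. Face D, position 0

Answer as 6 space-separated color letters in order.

After move 1 (R): R=RRRR U=WGWG F=GYGY D=YBYB B=WBWB
After move 2 (U'): U=GGWW F=OOGY R=GYRR B=RRWB L=WBOO
After move 3 (R'): R=YRGR U=GWWR F=OGGW D=YOYY B=BRBB
After move 4 (F): F=GOWG U=GWOB R=WRRR D=GYYY L=WYOO
After move 5 (R'): R=RRWR U=GBOB F=GWWB D=GOYG B=YRYB
After move 6 (F): F=WGBW U=GBOY R=ORBR D=WRYG L=WGOO
After move 7 (U): U=OGYB F=ORBW R=YRBR B=WGYB L=WGOO
Query 1: U[2] = Y
Query 2: R[1] = R
Query 3: D[2] = Y
Query 4: L[3] = O
Query 5: L[2] = O
Query 6: D[0] = W

Answer: Y R Y O O W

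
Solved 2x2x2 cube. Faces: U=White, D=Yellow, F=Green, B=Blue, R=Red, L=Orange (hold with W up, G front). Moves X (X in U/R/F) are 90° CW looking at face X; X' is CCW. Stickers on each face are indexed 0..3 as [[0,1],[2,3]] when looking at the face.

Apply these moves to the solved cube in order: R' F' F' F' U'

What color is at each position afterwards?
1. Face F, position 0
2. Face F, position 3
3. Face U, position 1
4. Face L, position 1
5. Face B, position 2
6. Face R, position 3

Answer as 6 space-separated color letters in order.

After move 1 (R'): R=RRRR U=WBWB F=GWGW D=YGYG B=YBYB
After move 2 (F'): F=WWGG U=WBRR R=GRYR D=OOYG L=OBOW
After move 3 (F'): F=WGWG U=WBGY R=OROR D=BWYG L=OROR
After move 4 (F'): F=GGWW U=WBOO R=WRBR D=RRYG L=OYOG
After move 5 (U'): U=BOWO F=OYWW R=GGBR B=WRYB L=YBOG
Query 1: F[0] = O
Query 2: F[3] = W
Query 3: U[1] = O
Query 4: L[1] = B
Query 5: B[2] = Y
Query 6: R[3] = R

Answer: O W O B Y R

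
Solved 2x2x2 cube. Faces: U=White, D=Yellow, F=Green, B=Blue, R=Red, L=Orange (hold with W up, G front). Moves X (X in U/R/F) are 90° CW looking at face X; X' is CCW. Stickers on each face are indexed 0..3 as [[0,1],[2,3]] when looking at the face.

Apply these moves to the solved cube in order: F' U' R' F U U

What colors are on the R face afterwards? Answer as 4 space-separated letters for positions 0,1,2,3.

After move 1 (F'): F=GGGG U=WWRR R=YRYR D=OOYY L=OWOW
After move 2 (U'): U=WRWR F=OWGG R=GGYR B=YRBB L=BBOW
After move 3 (R'): R=GRGY U=WBWY F=ORGR D=OWYG B=YROB
After move 4 (F): F=GORR U=WBWB R=WRYY D=GGYG L=BOOW
After move 5 (U): U=WWBB F=WRRR R=YRYY B=BOOB L=GOOW
After move 6 (U): U=BWBW F=YRRR R=BOYY B=GOOB L=WROW
Query: R face = BOYY

Answer: B O Y Y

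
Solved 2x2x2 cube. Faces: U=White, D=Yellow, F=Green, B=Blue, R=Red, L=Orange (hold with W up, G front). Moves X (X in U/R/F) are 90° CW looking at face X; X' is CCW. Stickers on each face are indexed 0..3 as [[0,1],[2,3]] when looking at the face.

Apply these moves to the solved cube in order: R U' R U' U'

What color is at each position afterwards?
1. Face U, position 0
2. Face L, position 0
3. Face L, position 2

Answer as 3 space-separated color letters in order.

After move 1 (R): R=RRRR U=WGWG F=GYGY D=YBYB B=WBWB
After move 2 (U'): U=GGWW F=OOGY R=GYRR B=RRWB L=WBOO
After move 3 (R): R=RGRY U=GOWY F=OBGB D=YWYR B=WRGB
After move 4 (U'): U=OYGW F=WBGB R=OBRY B=RGGB L=WROO
After move 5 (U'): U=YWOG F=WRGB R=WBRY B=OBGB L=RGOO
Query 1: U[0] = Y
Query 2: L[0] = R
Query 3: L[2] = O

Answer: Y R O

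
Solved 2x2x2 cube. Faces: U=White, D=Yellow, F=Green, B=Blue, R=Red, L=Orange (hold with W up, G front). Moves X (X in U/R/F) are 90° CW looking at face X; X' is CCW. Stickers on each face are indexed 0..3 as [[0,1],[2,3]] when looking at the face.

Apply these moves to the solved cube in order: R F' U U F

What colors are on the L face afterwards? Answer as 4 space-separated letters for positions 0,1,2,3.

Answer: B O O O

Derivation:
After move 1 (R): R=RRRR U=WGWG F=GYGY D=YBYB B=WBWB
After move 2 (F'): F=YYGG U=WGRR R=BRYR D=OOYB L=OGOW
After move 3 (U): U=RWRG F=BRGG R=WBYR B=OGWB L=YYOW
After move 4 (U): U=RRGW F=WBGG R=OGYR B=YYWB L=BROW
After move 5 (F): F=GWGB U=RRWR R=GGWR D=YOYB L=BOOO
Query: L face = BOOO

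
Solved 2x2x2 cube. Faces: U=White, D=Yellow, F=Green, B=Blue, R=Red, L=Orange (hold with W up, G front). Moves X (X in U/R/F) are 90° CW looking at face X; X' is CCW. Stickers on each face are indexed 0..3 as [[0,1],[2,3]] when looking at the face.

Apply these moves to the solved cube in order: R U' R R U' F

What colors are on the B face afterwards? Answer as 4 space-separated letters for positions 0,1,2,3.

After move 1 (R): R=RRRR U=WGWG F=GYGY D=YBYB B=WBWB
After move 2 (U'): U=GGWW F=OOGY R=GYRR B=RRWB L=WBOO
After move 3 (R): R=RGRY U=GOWY F=OBGB D=YWYR B=WRGB
After move 4 (R): R=RRYG U=GBWB F=OWGR D=YGYW B=YROB
After move 5 (U'): U=BBGW F=WBGR R=OWYG B=RROB L=YROO
After move 6 (F): F=GWRB U=BBOR R=GWWG D=YOYW L=YYOG
Query: B face = RROB

Answer: R R O B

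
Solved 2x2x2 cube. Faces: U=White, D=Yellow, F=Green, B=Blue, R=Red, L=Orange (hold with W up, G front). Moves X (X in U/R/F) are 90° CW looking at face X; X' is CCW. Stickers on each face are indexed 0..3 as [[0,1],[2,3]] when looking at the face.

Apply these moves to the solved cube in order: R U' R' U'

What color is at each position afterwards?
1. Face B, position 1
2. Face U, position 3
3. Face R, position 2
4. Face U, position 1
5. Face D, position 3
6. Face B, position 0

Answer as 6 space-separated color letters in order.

Answer: R W G R Y Y

Derivation:
After move 1 (R): R=RRRR U=WGWG F=GYGY D=YBYB B=WBWB
After move 2 (U'): U=GGWW F=OOGY R=GYRR B=RRWB L=WBOO
After move 3 (R'): R=YRGR U=GWWR F=OGGW D=YOYY B=BRBB
After move 4 (U'): U=WRGW F=WBGW R=OGGR B=YRBB L=BROO
Query 1: B[1] = R
Query 2: U[3] = W
Query 3: R[2] = G
Query 4: U[1] = R
Query 5: D[3] = Y
Query 6: B[0] = Y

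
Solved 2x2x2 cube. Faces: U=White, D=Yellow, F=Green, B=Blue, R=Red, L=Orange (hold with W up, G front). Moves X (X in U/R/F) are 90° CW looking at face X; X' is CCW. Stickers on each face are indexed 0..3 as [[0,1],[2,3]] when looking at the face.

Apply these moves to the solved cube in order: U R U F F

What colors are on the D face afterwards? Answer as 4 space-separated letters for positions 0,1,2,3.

After move 1 (U): U=WWWW F=RRGG R=BBRR B=OOBB L=GGOO
After move 2 (R): R=RBRB U=WRWG F=RYGY D=YBYO B=WOWB
After move 3 (U): U=WWGR F=RBGY R=WORB B=GGWB L=RYOO
After move 4 (F): F=GRYB U=WWOY R=GORB D=RWYO L=RYOB
After move 5 (F): F=YGBR U=WWBY R=OOYB D=RGYO L=RROW
Query: D face = RGYO

Answer: R G Y O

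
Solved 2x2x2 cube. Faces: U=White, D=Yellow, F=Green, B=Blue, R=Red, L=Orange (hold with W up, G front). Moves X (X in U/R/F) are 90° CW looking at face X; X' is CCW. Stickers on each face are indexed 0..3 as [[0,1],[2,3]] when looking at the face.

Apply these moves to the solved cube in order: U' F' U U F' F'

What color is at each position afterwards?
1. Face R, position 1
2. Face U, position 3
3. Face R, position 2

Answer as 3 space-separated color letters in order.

Answer: W B G

Derivation:
After move 1 (U'): U=WWWW F=OOGG R=GGRR B=RRBB L=BBOO
After move 2 (F'): F=OGOG U=WWGR R=YGYR D=BOYY L=BWOW
After move 3 (U): U=GWRW F=YGOG R=RRYR B=BWBB L=OGOW
After move 4 (U): U=RGWW F=RROG R=BWYR B=OGBB L=YGOW
After move 5 (F'): F=RGRO U=RGBY R=OWBR D=GWYY L=YWOW
After move 6 (F'): F=GORR U=RGOB R=WWGR D=WWYY L=YYOB
Query 1: R[1] = W
Query 2: U[3] = B
Query 3: R[2] = G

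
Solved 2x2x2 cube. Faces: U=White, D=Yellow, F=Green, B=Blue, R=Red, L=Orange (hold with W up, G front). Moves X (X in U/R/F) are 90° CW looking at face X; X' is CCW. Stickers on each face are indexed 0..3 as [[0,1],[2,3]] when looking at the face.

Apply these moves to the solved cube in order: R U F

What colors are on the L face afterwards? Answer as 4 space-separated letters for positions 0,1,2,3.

After move 1 (R): R=RRRR U=WGWG F=GYGY D=YBYB B=WBWB
After move 2 (U): U=WWGG F=RRGY R=WBRR B=OOWB L=GYOO
After move 3 (F): F=GRYR U=WWOY R=GBGR D=RWYB L=GYOB
Query: L face = GYOB

Answer: G Y O B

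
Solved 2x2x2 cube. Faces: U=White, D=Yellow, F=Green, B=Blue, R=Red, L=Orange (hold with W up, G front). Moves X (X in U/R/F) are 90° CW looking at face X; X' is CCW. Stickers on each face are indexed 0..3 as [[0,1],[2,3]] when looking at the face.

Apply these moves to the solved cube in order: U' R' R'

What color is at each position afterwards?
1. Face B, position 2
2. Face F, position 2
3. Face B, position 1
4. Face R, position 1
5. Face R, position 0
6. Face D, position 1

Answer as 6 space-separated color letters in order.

After move 1 (U'): U=WWWW F=OOGG R=GGRR B=RRBB L=BBOO
After move 2 (R'): R=GRGR U=WBWR F=OWGW D=YOYG B=YRYB
After move 3 (R'): R=RRGG U=WYWY F=OBGR D=YWYW B=GROB
Query 1: B[2] = O
Query 2: F[2] = G
Query 3: B[1] = R
Query 4: R[1] = R
Query 5: R[0] = R
Query 6: D[1] = W

Answer: O G R R R W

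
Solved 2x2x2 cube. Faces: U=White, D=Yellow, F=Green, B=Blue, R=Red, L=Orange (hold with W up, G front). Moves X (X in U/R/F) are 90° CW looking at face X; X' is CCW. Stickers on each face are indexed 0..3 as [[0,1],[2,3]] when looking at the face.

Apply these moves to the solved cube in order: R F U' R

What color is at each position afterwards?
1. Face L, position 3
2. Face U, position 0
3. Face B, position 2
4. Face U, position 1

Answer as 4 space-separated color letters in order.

Answer: B G O Y

Derivation:
After move 1 (R): R=RRRR U=WGWG F=GYGY D=YBYB B=WBWB
After move 2 (F): F=GGYY U=WGOO R=WRGR D=RRYB L=OYOB
After move 3 (U'): U=GOWO F=OYYY R=GGGR B=WRWB L=WBOB
After move 4 (R): R=GGRG U=GYWY F=ORYB D=RWYW B=OROB
Query 1: L[3] = B
Query 2: U[0] = G
Query 3: B[2] = O
Query 4: U[1] = Y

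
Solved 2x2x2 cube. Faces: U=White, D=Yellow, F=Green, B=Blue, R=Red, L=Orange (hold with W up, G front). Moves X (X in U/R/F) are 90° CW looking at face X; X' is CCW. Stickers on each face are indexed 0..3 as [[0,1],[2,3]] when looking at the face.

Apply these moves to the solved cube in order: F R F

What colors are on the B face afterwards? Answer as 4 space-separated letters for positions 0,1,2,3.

After move 1 (F): F=GGGG U=WWOO R=WRWR D=RRYY L=OYOY
After move 2 (R): R=WWRR U=WGOG F=GRGY D=RBYB B=OBWB
After move 3 (F): F=GGYR U=WGYY R=OWGR D=RWYB L=OROB
Query: B face = OBWB

Answer: O B W B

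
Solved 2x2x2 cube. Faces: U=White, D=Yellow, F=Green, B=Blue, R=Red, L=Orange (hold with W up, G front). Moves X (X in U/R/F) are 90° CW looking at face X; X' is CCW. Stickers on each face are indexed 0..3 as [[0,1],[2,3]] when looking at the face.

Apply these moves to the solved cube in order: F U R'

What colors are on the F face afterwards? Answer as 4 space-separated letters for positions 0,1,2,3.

Answer: W W G W

Derivation:
After move 1 (F): F=GGGG U=WWOO R=WRWR D=RRYY L=OYOY
After move 2 (U): U=OWOW F=WRGG R=BBWR B=OYBB L=GGOY
After move 3 (R'): R=BRBW U=OBOO F=WWGW D=RRYG B=YYRB
Query: F face = WWGW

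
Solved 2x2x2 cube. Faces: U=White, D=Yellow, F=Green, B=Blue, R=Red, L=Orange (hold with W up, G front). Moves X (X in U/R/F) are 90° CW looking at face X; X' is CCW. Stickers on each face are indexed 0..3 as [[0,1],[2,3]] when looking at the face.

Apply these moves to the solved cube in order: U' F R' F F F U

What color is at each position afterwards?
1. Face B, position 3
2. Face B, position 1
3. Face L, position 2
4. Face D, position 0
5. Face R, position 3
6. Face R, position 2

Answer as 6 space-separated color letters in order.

After move 1 (U'): U=WWWW F=OOGG R=GGRR B=RRBB L=BBOO
After move 2 (F): F=GOGO U=WWOB R=WGWR D=RGYY L=BYOY
After move 3 (R'): R=GRWW U=WBOR F=GWGB D=ROYO B=YRGB
After move 4 (F): F=GGBW U=WBYY R=ORRW D=WGYO L=BROO
After move 5 (F): F=BGWG U=WBOR R=YRYW D=ROYO L=BWOG
After move 6 (F): F=WBGG U=WBGW R=ORRW D=YYYO L=BROO
After move 7 (U): U=GWWB F=ORGG R=YRRW B=BRGB L=WBOO
Query 1: B[3] = B
Query 2: B[1] = R
Query 3: L[2] = O
Query 4: D[0] = Y
Query 5: R[3] = W
Query 6: R[2] = R

Answer: B R O Y W R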